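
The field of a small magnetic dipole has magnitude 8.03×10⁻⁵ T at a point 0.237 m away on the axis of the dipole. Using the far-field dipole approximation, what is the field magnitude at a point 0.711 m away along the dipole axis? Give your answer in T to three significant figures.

Dipole fields scale as 1/r³ in the far field; the geometry is the same at both points.
B₂ = B₁ · (r₁/r₂)³ = 8.03×10⁻⁵ · (0.237/0.711)³.
(r₁/r₂)³ = (0.3333)³ = 0.03704.
B₂ ≈ 2.974×10⁻⁶ T.

B ≈ 2.97×10⁻⁶ T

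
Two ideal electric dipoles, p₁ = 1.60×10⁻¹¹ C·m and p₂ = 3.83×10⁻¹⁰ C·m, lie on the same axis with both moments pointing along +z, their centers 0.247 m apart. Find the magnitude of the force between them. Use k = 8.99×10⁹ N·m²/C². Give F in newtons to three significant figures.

F ≈ 8.88×10⁻⁸ N

On-axis field of dipole 1 at distance r: E = 2kp₁/r³. Force on dipole 2 is F = p₂·dE/dr (gradient along axis).
dE/dr = −6kp₁/r⁴, so |F| = 6kp₁p₂/r⁴ (attractive for aligned moments).
F = 6(8.99×10⁹)(1.60×10⁻¹¹)(3.83×10⁻¹⁰)/(0.247)⁴ = 8.881×10⁻⁸ N.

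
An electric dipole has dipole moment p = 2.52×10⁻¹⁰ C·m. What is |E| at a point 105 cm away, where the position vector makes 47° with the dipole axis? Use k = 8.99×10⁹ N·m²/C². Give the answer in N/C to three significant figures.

At angle θ the dipole field magnitude is E = (kp/r³)·√(1 + 3cos²θ).
kp/r³ = (8.99×10⁹)(2.52×10⁻¹⁰) / (1.05)³ = 1.957 N/C.
√(1 + 3cos²47°) = √(1 + 3·0.4651) = √2.3954 ≈ 1.5477.
E ≈ 1.957 × 1.548 = 3.029 N/C.

E ≈ 3.03 N/C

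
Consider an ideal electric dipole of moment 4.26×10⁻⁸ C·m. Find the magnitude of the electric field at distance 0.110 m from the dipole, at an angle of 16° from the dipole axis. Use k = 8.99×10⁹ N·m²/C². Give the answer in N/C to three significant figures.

E ≈ 5.59×10⁵ N/C

At angle θ the dipole field magnitude is E = (kp/r³)·√(1 + 3cos²θ).
kp/r³ = (8.99×10⁹)(4.26×10⁻⁸) / (0.110)³ = 2.877×10⁵ N/C.
√(1 + 3cos²16°) = √(1 + 3·0.9240) = √3.7721 ≈ 1.9422.
E ≈ 2.877×10⁵ × 1.942 = 5.588×10⁵ N/C.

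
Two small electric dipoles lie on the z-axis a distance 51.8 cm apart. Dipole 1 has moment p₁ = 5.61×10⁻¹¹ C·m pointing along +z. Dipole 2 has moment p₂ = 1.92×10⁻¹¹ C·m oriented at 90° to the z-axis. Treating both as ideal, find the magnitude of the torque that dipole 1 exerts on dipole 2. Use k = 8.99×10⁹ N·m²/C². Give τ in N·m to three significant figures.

τ ≈ 1.39×10⁻¹⁰ N·m

The second dipole sits on the axis of the first, so the field there is axial: E₁ = 2kp₁/r³ along +z.
E₁ = 2(8.99×10⁹)(5.61×10⁻¹¹)/(0.518)³ = 7.257 N/C.
Torque on the second dipole: τ = p₂ E₁ sinθ.
τ = (1.92×10⁻¹¹)(7.257)·sin90° = 1.393×10⁻¹⁰ N·m.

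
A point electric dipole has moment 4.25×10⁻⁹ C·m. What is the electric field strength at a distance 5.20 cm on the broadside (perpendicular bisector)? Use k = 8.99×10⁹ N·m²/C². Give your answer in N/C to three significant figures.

In the equatorial plane E = kp/r³.
E = (8.99×10⁹)(4.25×10⁻⁹) / (0.0520)³ = 2.717×10⁵ N/C.

E ≈ 2.72×10⁵ N/C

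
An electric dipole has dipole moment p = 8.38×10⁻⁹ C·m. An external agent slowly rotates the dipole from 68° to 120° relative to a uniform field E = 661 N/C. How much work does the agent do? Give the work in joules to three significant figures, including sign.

W_ext = ΔU = U(θ₂) − U(θ₁) = −pE cosθ₂ − (−pE cosθ₁) = pE(cosθ₁ − cosθ₂).
W = (8.38×10⁻⁹)(661)·(cos68° − cos120°) = (5.539×10⁻⁶)·(+0.8746) = 4.845×10⁻⁶ J.

W ≈ 4.84×10⁻⁶ J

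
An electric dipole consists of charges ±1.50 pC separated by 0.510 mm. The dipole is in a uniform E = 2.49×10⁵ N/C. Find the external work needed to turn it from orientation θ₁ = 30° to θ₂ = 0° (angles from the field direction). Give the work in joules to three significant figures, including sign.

W ≈ -2.55×10⁻¹¹ J

Dipole moment p = qd = (1.50×10⁻¹² C)(5.10×10⁻⁴ m) = 7.65×10⁻¹⁶ C·m.
W_ext = ΔU = U(θ₂) − U(θ₁) = −pE cosθ₂ − (−pE cosθ₁) = pE(cosθ₁ − cosθ₂).
W = (7.65×10⁻¹⁶)(2.49×10⁵)·(cos30° − cos0°) = (1.905×10⁻¹⁰)·(-0.1340) = -2.552×10⁻¹¹ J.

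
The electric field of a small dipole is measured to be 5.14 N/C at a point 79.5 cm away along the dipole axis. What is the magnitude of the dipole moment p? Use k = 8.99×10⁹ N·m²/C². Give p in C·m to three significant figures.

On axis E = 2kp/r³, so p = Er³/(2k).
p = (5.14)·(0.795)³ / (2·8.99×10⁹) = 1.436×10⁻¹⁰ C·m.

p ≈ 1.44×10⁻¹⁰ C·m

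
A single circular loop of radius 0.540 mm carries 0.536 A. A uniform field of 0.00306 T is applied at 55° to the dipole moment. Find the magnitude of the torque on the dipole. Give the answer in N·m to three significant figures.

Magnetic moment m = IA = Iπa² = (0.536)·π·(5.40×10⁻⁴)² = 4.91×10⁻⁷ A·m².
Torque on a magnetic dipole: τ = mB sinθ.
τ = (4.91×10⁻⁷)(0.00306)·sin55° = 1.231×10⁻⁹ N·m.

τ ≈ 1.23×10⁻⁹ N·m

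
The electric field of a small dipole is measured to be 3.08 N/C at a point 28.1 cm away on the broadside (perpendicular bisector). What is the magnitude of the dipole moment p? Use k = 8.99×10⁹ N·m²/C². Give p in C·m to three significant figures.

In the equatorial plane E = kp/r³, so p = Er³/(k).
p = (3.08)·(0.281)³ / (8.99×10⁹) = 7.602×10⁻¹² C·m.

p ≈ 7.60×10⁻¹² C·m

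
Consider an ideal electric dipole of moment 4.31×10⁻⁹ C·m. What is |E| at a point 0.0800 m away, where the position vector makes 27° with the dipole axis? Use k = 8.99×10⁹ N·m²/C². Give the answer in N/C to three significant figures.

E ≈ 1.39×10⁵ N/C

At angle θ the dipole field magnitude is E = (kp/r³)·√(1 + 3cos²θ).
kp/r³ = (8.99×10⁹)(4.31×10⁻⁹) / (0.0800)³ = 7.568×10⁴ N/C.
√(1 + 3cos²27°) = √(1 + 3·0.7939) = √3.3817 ≈ 1.8389.
E ≈ 7.568×10⁴ × 1.839 = 1.392×10⁵ N/C.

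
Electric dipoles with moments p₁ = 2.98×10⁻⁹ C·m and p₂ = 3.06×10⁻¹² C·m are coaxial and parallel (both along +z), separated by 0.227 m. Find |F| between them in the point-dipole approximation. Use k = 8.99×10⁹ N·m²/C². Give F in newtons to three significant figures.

F ≈ 1.85×10⁻⁷ N

On-axis field of dipole 1 at distance r: E = 2kp₁/r³. Force on dipole 2 is F = p₂·dE/dr (gradient along axis).
dE/dr = −6kp₁/r⁴, so |F| = 6kp₁p₂/r⁴ (attractive for aligned moments).
F = 6(8.99×10⁹)(2.98×10⁻⁹)(3.06×10⁻¹²)/(0.227)⁴ = 1.852×10⁻⁷ N.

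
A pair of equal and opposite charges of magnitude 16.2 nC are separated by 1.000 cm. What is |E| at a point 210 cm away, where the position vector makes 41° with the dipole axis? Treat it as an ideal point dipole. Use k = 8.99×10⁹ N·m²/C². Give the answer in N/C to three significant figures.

Dipole moment p = qd = (1.62×10⁻⁸ C)(0.0100 m) = 1.62×10⁻¹⁰ C·m.
At angle θ the dipole field magnitude is E = (kp/r³)·√(1 + 3cos²θ).
kp/r³ = (8.99×10⁹)(1.62×10⁻¹⁰) / (2.10)³ = 0.1573 N/C.
√(1 + 3cos²41°) = √(1 + 3·0.5696) = √2.7088 ≈ 1.6458.
E ≈ 0.1573 × 1.646 = 0.2588 N/C.

E ≈ 0.259 N/C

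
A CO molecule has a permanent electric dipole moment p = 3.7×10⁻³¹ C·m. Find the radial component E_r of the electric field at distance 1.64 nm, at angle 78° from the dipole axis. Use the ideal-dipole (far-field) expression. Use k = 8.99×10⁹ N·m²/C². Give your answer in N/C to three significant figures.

For a dipole, E_r = (2kp cosθ)/r³.
kp/r³ = (8.99×10⁹)(3.70×10⁻³¹)/(1.64×10⁻⁹)³ = 7.541×10⁵ N/C.
E_r = 2·7.541×10⁵·cos78° = 3.136×10⁵ N/C.

E_r ≈ 3.14×10⁵ N/C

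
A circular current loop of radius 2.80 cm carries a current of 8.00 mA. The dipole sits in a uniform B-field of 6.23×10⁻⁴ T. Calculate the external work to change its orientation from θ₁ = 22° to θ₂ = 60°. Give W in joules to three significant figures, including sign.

Magnetic moment m = IA = Iπa² = (0.00800)·π·(0.0280)² = 1.97×10⁻⁵ A·m².
W_ext = ΔU = −mB cosθ₂ + mB cosθ₁ = mB(cosθ₁ − cosθ₂).
W = (1.97×10⁻⁵)(6.23×10⁻⁴)·(cos22° − cos60°) = (1.227×10⁻⁸)·(+0.4272) = 5.243×10⁻⁹ J.

W ≈ 5.24×10⁻⁹ J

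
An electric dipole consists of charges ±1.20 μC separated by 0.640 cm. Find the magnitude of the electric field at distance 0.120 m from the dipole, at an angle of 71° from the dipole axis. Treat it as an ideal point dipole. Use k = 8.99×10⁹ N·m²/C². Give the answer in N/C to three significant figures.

Dipole moment p = qd = (1.20×10⁻⁶ C)(0.00640 m) = 7.68×10⁻⁹ C·m.
At angle θ the dipole field magnitude is E = (kp/r³)·√(1 + 3cos²θ).
kp/r³ = (8.99×10⁹)(7.68×10⁻⁹) / (0.120)³ = 3.996×10⁴ N/C.
√(1 + 3cos²71°) = √(1 + 3·0.1060) = √1.3180 ≈ 1.1480.
E ≈ 3.996×10⁴ × 1.148 = 4.587×10⁴ N/C.

E ≈ 4.59×10⁴ N/C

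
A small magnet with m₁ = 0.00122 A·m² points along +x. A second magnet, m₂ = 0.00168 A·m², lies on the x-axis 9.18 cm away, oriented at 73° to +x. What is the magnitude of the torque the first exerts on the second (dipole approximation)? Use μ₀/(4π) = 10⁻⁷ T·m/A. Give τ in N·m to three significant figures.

τ ≈ 5.07×10⁻¹⁰ N·m

Dipole B is on the axis of dipole A, so B₁ there is axial: B₁ = (μ₀/4π)·2m₁/r³ along +x.
B₁ = 2(10⁻⁷)(0.00122)/(0.0918)³ = 3.154×10⁻⁷ T.
τ = m₂ B₁ sinθ.
τ = (0.00168)(3.154×10⁻⁷)·sin73° = 5.067×10⁻¹⁰ N·m.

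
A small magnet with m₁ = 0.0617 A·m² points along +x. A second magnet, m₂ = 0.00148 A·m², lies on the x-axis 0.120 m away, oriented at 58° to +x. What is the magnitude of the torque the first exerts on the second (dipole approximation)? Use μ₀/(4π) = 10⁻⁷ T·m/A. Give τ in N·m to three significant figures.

Dipole B is on the axis of dipole A, so B₁ there is axial: B₁ = (μ₀/4π)·2m₁/r³ along +x.
B₁ = 2(10⁻⁷)(0.0617)/(0.120)³ = 7.141×10⁻⁶ T.
τ = m₂ B₁ sinθ.
τ = (0.00148)(7.141×10⁻⁶)·sin58° = 8.963×10⁻⁹ N·m.

τ ≈ 8.96×10⁻⁹ N·m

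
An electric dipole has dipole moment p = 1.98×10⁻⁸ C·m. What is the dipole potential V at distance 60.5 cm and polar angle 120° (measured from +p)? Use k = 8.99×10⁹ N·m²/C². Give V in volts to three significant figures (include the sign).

V ≈ -243 V

The dipole potential is V = kp cosθ / r².
V = (8.99×10⁹)(1.98×10⁻⁸)·cos120° / (0.605)² = -243.2 V.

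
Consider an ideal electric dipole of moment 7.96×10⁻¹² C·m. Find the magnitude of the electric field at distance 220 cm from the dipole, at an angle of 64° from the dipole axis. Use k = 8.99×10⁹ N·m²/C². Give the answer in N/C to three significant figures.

At angle θ the dipole field magnitude is E = (kp/r³)·√(1 + 3cos²θ).
kp/r³ = (8.99×10⁹)(7.96×10⁻¹²) / (2.20)³ = 0.006721 N/C.
√(1 + 3cos²64°) = √(1 + 3·0.1922) = √1.5765 ≈ 1.2556.
E ≈ 0.006721 × 1.256 = 0.008438 N/C.

E ≈ 0.00844 N/C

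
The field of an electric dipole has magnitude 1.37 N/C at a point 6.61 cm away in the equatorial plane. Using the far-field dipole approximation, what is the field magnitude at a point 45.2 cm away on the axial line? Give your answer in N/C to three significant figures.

Dipole fields scale as 1/r³ in the far field.
The axial field is twice the equatorial field at the same r, so the geometry factor is 2/1.
E₂ = E₁ · (2/1) · (r₁/r₂)³ = 1.37 · 2 · (6.61/45.2)³.
(r₁/r₂)³ = (0.1462)³ = 0.003127.
E₂ ≈ 0.008569 N/C.

E ≈ 0.00857 N/C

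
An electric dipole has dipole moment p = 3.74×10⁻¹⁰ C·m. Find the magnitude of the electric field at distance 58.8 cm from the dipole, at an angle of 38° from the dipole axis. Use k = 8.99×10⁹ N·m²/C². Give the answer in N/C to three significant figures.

At angle θ the dipole field magnitude is E = (kp/r³)·√(1 + 3cos²θ).
kp/r³ = (8.99×10⁹)(3.74×10⁻¹⁰) / (0.588)³ = 16.54 N/C.
√(1 + 3cos²38°) = √(1 + 3·0.6210) = √2.8629 ≈ 1.6920.
E ≈ 16.54 × 1.692 = 27.98 N/C.

E ≈ 28.0 N/C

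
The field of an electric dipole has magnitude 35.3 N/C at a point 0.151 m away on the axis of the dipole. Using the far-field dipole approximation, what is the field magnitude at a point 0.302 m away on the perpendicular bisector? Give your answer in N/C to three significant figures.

E ≈ 2.21 N/C

Dipole fields scale as 1/r³ in the far field.
The axial field is twice the equatorial field at the same r, so the geometry factor is 1/2.
E₂ = E₁ · (1/2) · (r₁/r₂)³ = 35.3 · 0.5 · (0.151/0.302)³.
(r₁/r₂)³ = (0.5)³ = 0.125.
E₂ ≈ 2.206 N/C.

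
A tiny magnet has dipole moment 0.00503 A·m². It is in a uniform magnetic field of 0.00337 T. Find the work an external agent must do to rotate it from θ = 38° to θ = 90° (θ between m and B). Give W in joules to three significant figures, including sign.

W ≈ 1.34×10⁻⁵ J

W_ext = ΔU = −mB cosθ₂ + mB cosθ₁ = mB(cosθ₁ − cosθ₂).
W = (0.00503)(0.00337)·(cos38° − cos90°) = (1.695×10⁻⁵)·(+0.7880) = 1.336×10⁻⁵ J.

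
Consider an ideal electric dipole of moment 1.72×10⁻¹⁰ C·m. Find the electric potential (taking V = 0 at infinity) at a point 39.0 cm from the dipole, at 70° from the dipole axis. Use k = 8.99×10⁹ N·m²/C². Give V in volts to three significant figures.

The dipole potential is V = kp cosθ / r².
V = (8.99×10⁹)(1.72×10⁻¹⁰)·cos70° / (0.390)² = 3.477 V.

V ≈ 3.48 V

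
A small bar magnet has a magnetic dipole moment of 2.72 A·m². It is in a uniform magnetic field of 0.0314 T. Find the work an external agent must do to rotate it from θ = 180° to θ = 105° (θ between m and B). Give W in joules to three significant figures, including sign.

W ≈ -0.0633 J

W_ext = ΔU = −mB cosθ₂ + mB cosθ₁ = mB(cosθ₁ − cosθ₂).
W = (2.72)(0.0314)·(cos180° − cos105°) = (0.08541)·(-0.7412) = -0.06330 J.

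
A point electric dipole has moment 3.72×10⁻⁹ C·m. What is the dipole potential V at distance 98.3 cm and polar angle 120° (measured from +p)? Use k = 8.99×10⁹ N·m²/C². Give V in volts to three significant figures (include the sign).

V ≈ -17.3 V

The dipole potential is V = kp cosθ / r².
V = (8.99×10⁹)(3.72×10⁻⁹)·cos120° / (0.983)² = -17.30 V.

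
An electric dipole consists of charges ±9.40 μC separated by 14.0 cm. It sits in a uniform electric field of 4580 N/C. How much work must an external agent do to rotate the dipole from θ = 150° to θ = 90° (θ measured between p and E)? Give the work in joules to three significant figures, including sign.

W ≈ -0.00522 J

Dipole moment p = qd = (9.40×10⁻⁶ C)(0.140 m) = 1.316×10⁻⁶ C·m.
W_ext = ΔU = U(θ₂) − U(θ₁) = −pE cosθ₂ − (−pE cosθ₁) = pE(cosθ₁ − cosθ₂).
W = (1.316×10⁻⁶)(4580)·(cos150° − cos90°) = (0.006027)·(-0.8660) = -0.005220 J.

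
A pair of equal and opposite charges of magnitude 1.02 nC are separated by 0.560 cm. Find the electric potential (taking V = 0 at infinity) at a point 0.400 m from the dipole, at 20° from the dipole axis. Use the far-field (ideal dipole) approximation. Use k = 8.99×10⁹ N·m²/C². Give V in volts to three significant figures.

V ≈ 0.302 V

Dipole moment p = qd = (1.02×10⁻⁹ C)(0.00560 m) = 5.712×10⁻¹² C·m.
The dipole potential is V = kp cosθ / r².
V = (8.99×10⁹)(5.712×10⁻¹²)·cos20° / (0.400)² = 0.3016 V.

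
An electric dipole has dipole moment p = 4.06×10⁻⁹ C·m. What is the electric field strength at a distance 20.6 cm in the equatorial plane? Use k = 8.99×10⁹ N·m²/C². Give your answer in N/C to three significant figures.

In the equatorial plane E = kp/r³.
E = (8.99×10⁹)(4.06×10⁻⁹) / (0.206)³ = 4175 N/C.

E ≈ 4180 N/C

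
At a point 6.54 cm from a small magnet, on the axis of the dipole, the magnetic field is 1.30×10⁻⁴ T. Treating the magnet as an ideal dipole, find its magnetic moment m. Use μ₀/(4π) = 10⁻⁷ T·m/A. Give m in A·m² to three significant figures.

On axis B = (μ₀/4π)·2m/r³, so m = Br³·4π/(μ₀·2).
m = (1.30×10⁻⁴)·(0.0654)³ / (2·10⁻⁷) = 0.1818 A·m².

m ≈ 0.182 A·m²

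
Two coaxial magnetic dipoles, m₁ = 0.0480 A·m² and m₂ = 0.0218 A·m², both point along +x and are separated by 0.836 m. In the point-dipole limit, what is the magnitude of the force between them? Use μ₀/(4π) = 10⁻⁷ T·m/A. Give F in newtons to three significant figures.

On-axis B of dipole 1: B = (μ₀/4π)·2m₁/r³. Force on dipole 2: F = m₂·dB/dr.
dB/dr = −(μ₀/4π)·6m₁/r⁴, so |F| = (μ₀/4π)·6m₁m₂/r⁴.
F = 6(10⁻⁷)(0.0480)(0.0218)/(0.836)⁴ = 1.285×10⁻⁹ N.

F ≈ 1.29×10⁻⁹ N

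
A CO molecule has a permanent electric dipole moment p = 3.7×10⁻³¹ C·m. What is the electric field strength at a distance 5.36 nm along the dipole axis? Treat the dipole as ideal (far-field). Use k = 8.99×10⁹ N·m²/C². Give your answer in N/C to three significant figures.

E ≈ 4.32×10⁴ N/C

On the dipole axis E = 2kp/r³.
E = 2·(8.99×10⁹)(3.70×10⁻³¹) / (5.36×10⁻⁹)³ = 4.320×10⁴ N/C.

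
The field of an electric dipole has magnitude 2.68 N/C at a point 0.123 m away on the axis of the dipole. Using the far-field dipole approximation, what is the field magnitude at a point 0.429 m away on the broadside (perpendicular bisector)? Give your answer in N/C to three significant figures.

Dipole fields scale as 1/r³ in the far field.
The axial field is twice the equatorial field at the same r, so the geometry factor is 1/2.
E₂ = E₁ · (1/2) · (r₁/r₂)³ = 2.68 · 0.5 · (0.123/0.429)³.
(r₁/r₂)³ = (0.2867)³ = 0.02357.
E₂ ≈ 0.03158 N/C.

E ≈ 0.0316 N/C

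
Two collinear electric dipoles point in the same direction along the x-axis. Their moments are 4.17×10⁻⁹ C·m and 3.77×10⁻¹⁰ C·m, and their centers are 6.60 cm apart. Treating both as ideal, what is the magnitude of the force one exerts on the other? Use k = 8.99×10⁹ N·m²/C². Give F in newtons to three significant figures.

On-axis field of dipole 1 at distance r: E = 2kp₁/r³. Force on dipole 2 is F = p₂·dE/dr (gradient along axis).
dE/dr = −6kp₁/r⁴, so |F| = 6kp₁p₂/r⁴ (attractive for aligned moments).
F = 6(8.99×10⁹)(4.17×10⁻⁹)(3.77×10⁻¹⁰)/(0.0660)⁴ = 0.004469 N.

F ≈ 0.00447 N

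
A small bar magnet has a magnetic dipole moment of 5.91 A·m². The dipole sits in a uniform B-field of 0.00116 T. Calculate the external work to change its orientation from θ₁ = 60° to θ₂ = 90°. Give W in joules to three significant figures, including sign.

W_ext = ΔU = −mB cosθ₂ + mB cosθ₁ = mB(cosθ₁ − cosθ₂).
W = (5.91)(0.00116)·(cos60° − cos90°) = (0.006856)·(+0.5000) = 0.003428 J.

W ≈ 0.00343 J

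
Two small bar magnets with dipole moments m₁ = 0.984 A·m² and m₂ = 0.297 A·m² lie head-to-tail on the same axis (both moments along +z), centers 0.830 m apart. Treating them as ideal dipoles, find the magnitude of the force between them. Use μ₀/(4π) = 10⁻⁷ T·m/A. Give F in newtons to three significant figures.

On-axis B of dipole 1: B = (μ₀/4π)·2m₁/r³. Force on dipole 2: F = m₂·dB/dr.
dB/dr = −(μ₀/4π)·6m₁/r⁴, so |F| = (μ₀/4π)·6m₁m₂/r⁴.
F = 6(10⁻⁷)(0.984)(0.297)/(0.830)⁴ = 3.695×10⁻⁷ N.

F ≈ 3.69×10⁻⁷ N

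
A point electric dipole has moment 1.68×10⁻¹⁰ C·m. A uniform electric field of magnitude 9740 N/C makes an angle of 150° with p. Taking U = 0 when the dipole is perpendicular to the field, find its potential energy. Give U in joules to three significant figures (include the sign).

U = −p·E = −pE cosθ.
U = −(1.68×10⁻¹⁰)(9740)·cos150° = 1.417×10⁻⁶ J.

U ≈ 1.42×10⁻⁶ J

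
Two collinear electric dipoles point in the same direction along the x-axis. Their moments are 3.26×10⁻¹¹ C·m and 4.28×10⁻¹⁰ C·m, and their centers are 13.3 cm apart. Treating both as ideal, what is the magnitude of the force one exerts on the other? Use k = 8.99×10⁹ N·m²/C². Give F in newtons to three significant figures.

On-axis field of dipole 1 at distance r: E = 2kp₁/r³. Force on dipole 2 is F = p₂·dE/dr (gradient along axis).
dE/dr = −6kp₁/r⁴, so |F| = 6kp₁p₂/r⁴ (attractive for aligned moments).
F = 6(8.99×10⁹)(3.26×10⁻¹¹)(4.28×10⁻¹⁰)/(0.133)⁴ = 2.405×10⁻⁶ N.

F ≈ 2.41×10⁻⁶ N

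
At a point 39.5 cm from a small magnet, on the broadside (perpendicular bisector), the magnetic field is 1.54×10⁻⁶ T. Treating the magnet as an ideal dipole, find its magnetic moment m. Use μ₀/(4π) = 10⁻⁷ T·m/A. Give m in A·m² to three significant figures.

m ≈ 0.949 A·m²

In the equatorial plane B = (μ₀/4π)·m/r³, so m = Br³·4π/(μ₀).
m = (1.54×10⁻⁶)·(0.395)³ / (10⁻⁷) = 0.9491 A·m².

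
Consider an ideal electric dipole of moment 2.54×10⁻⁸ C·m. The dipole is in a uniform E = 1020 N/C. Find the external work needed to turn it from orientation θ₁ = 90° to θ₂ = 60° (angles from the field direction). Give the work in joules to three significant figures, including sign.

W ≈ -1.30×10⁻⁵ J

W_ext = ΔU = U(θ₂) − U(θ₁) = −pE cosθ₂ − (−pE cosθ₁) = pE(cosθ₁ − cosθ₂).
W = (2.54×10⁻⁸)(1020)·(cos90° − cos60°) = (2.591×10⁻⁵)·(-0.5000) = -1.295×10⁻⁵ J.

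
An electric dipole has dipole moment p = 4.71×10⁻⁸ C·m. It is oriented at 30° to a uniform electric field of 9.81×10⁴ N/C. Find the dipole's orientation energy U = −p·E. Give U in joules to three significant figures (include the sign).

U ≈ -0.00400 J

U = −p·E = −pE cosθ.
U = −(4.71×10⁻⁸)(9.81×10⁴)·cos30° = -0.004001 J.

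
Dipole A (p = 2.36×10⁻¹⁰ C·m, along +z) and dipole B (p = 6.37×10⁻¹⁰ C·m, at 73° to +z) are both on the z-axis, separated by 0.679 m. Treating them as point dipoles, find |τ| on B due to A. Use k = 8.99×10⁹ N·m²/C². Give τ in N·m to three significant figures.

The second dipole sits on the axis of the first, so the field there is axial: E₁ = 2kp₁/r³ along +z.
E₁ = 2(8.99×10⁹)(2.36×10⁻¹⁰)/(0.679)³ = 13.55 N/C.
Torque on the second dipole: τ = p₂ E₁ sinθ.
τ = (6.37×10⁻¹⁰)(13.55)·sin73° = 8.257×10⁻⁹ N·m.

τ ≈ 8.26×10⁻⁹ N·m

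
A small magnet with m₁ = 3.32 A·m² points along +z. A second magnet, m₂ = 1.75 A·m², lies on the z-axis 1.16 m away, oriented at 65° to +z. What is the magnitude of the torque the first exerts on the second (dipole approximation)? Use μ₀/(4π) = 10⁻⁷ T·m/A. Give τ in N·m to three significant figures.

τ ≈ 6.75×10⁻⁷ N·m

Dipole B is on the axis of dipole A, so B₁ there is axial: B₁ = (μ₀/4π)·2m₁/r³ along +z.
B₁ = 2(10⁻⁷)(3.32)/(1.16)³ = 4.254×10⁻⁷ T.
τ = m₂ B₁ sinθ.
τ = (1.75)(4.254×10⁻⁷)·sin65° = 6.747×10⁻⁷ N·m.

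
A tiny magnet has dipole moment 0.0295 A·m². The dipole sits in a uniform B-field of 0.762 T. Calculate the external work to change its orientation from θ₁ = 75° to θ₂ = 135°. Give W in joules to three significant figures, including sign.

W_ext = ΔU = −mB cosθ₂ + mB cosθ₁ = mB(cosθ₁ − cosθ₂).
W = (0.0295)(0.762)·(cos75° − cos135°) = (0.02248)·(+0.9659) = 0.02171 J.

W ≈ 0.0217 J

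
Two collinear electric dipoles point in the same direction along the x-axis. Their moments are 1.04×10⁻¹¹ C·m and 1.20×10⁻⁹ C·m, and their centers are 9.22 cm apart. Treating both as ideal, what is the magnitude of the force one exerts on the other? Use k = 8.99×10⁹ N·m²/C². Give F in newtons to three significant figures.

F ≈ 9.32×10⁻⁶ N

On-axis field of dipole 1 at distance r: E = 2kp₁/r³. Force on dipole 2 is F = p₂·dE/dr (gradient along axis).
dE/dr = −6kp₁/r⁴, so |F| = 6kp₁p₂/r⁴ (attractive for aligned moments).
F = 6(8.99×10⁹)(1.04×10⁻¹¹)(1.20×10⁻⁹)/(0.0922)⁴ = 9.315×10⁻⁶ N.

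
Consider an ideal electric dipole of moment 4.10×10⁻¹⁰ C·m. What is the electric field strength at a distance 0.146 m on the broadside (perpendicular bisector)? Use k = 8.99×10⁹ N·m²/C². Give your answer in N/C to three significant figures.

E ≈ 1180 N/C

On the perpendicular bisector E = kp/r³ (half the axial value at the same distance).
E = (8.99×10⁹)(4.10×10⁻¹⁰) / (0.146)³ = 1184 N/C.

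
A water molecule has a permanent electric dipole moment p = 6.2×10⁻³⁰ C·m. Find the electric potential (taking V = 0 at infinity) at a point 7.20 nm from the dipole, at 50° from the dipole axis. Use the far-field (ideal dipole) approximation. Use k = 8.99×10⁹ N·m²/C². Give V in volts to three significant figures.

V ≈ 6.91×10⁻⁴ V

The dipole potential is V = kp cosθ / r².
V = (8.99×10⁹)(6.20×10⁻³⁰)·cos50° / (7.20×10⁻⁹)² = 6.911×10⁻⁴ V.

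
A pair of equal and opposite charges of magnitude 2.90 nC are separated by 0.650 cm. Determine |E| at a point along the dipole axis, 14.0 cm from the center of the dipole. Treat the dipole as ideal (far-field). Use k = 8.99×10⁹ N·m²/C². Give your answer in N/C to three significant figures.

Dipole moment p = qd = (2.90×10⁻⁹ C)(0.00650 m) = 1.885×10⁻¹¹ C·m.
On the dipole axis E = 2kp/r³.
E = 2·(8.99×10⁹)(1.885×10⁻¹¹) / (0.140)³ = 123.5 N/C.

E ≈ 124 N/C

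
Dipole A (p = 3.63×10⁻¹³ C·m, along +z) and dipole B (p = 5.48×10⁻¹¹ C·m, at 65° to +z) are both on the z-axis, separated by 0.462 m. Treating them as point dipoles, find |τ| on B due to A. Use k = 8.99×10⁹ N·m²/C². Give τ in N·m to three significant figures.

The second dipole sits on the axis of the first, so the field there is axial: E₁ = 2kp₁/r³ along +z.
E₁ = 2(8.99×10⁹)(3.63×10⁻¹³)/(0.462)³ = 0.06619 N/C.
Torque on the second dipole: τ = p₂ E₁ sinθ.
τ = (5.48×10⁻¹¹)(0.06619)·sin65° = 3.287×10⁻¹² N·m.

τ ≈ 3.29×10⁻¹² N·m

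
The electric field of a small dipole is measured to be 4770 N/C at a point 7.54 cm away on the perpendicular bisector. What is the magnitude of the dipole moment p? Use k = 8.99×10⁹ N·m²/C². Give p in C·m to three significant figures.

p ≈ 2.27×10⁻¹⁰ C·m

In the equatorial plane E = kp/r³, so p = Er³/(k).
p = (4770)·(0.0754)³ / (8.99×10⁹) = 2.274×10⁻¹⁰ C·m.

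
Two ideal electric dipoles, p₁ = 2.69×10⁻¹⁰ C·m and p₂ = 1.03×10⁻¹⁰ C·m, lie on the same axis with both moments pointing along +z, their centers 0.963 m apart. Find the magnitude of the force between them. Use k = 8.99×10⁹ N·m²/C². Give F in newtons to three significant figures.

F ≈ 1.74×10⁻⁹ N

On-axis field of dipole 1 at distance r: E = 2kp₁/r³. Force on dipole 2 is F = p₂·dE/dr (gradient along axis).
dE/dr = −6kp₁/r⁴, so |F| = 6kp₁p₂/r⁴ (attractive for aligned moments).
F = 6(8.99×10⁹)(2.69×10⁻¹⁰)(1.03×10⁻¹⁰)/(0.963)⁴ = 1.738×10⁻⁹ N.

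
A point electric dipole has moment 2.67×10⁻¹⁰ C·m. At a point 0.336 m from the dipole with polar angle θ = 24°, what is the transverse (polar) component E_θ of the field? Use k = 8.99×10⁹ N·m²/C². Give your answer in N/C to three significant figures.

For a dipole, E_θ = (kp sinθ)/r³.
kp/r³ = (8.99×10⁹)(2.67×10⁻¹⁰)/(0.336)³ = 63.28 N/C.
E_θ = 63.28·sin24° = 25.74 N/C.

E_θ ≈ 25.7 N/C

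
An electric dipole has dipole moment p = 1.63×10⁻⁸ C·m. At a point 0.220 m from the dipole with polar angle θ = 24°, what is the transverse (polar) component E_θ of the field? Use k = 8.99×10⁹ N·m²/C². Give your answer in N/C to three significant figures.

For a dipole, E_θ = (kp sinθ)/r³.
kp/r³ = (8.99×10⁹)(1.63×10⁻⁸)/(0.220)³ = 1.376×10⁴ N/C.
E_θ = 1.376×10⁴·sin24° = 5597 N/C.

E_θ ≈ 5600 N/C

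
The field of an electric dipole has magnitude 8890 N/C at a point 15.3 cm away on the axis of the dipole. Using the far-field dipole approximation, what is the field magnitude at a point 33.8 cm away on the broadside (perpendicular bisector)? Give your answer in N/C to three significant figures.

E ≈ 412 N/C

Dipole fields scale as 1/r³ in the far field.
The axial field is twice the equatorial field at the same r, so the geometry factor is 1/2.
E₂ = E₁ · (1/2) · (r₁/r₂)³ = 8890 · 0.5 · (15.3/33.8)³.
(r₁/r₂)³ = (0.4527)³ = 0.09275.
E₂ ≈ 412.3 N/C.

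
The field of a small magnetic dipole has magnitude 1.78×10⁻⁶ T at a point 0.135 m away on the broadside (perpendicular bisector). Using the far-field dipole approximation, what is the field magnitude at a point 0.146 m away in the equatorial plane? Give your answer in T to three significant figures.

B ≈ 1.41×10⁻⁶ T

Dipole fields scale as 1/r³ in the far field; the geometry is the same at both points.
B₂ = B₁ · (r₁/r₂)³ = 1.78×10⁻⁶ · (0.135/0.146)³.
(r₁/r₂)³ = (0.9247)³ = 0.7906.
B₂ ≈ 1.407×10⁻⁶ T.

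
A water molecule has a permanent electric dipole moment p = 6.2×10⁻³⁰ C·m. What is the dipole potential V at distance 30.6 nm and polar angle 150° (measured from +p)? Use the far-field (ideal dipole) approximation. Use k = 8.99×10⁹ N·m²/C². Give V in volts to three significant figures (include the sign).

The dipole potential is V = kp cosθ / r².
V = (8.99×10⁹)(6.20×10⁻³⁰)·cos150° / (3.06×10⁻⁸)² = -5.155×10⁻⁵ V.

V ≈ -5.16×10⁻⁵ V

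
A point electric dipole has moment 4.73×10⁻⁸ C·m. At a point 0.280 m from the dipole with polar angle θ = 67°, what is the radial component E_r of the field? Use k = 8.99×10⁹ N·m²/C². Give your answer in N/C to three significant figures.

E_r ≈ 1.51×10⁴ N/C

For a dipole, E_r = (2kp cosθ)/r³.
kp/r³ = (8.99×10⁹)(4.73×10⁻⁸)/(0.280)³ = 1.937×10⁴ N/C.
E_r = 2·1.937×10⁴·cos67° = 1.514×10⁴ N/C.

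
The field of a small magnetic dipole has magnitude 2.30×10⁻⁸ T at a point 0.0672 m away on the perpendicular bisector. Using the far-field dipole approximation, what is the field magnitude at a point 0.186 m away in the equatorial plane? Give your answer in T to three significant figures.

B ≈ 1.08×10⁻⁹ T

Dipole fields scale as 1/r³ in the far field; the geometry is the same at both points.
B₂ = B₁ · (r₁/r₂)³ = 2.30×10⁻⁸ · (0.0672/0.186)³.
(r₁/r₂)³ = (0.3613)³ = 0.04716.
B₂ ≈ 1.085×10⁻⁹ T.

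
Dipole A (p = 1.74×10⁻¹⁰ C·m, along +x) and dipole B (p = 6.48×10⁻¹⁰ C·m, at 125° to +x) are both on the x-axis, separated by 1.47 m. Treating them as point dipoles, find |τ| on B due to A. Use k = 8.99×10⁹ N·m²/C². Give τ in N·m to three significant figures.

τ ≈ 5.23×10⁻¹⁰ N·m

The second dipole sits on the axis of the first, so the field there is axial: E₁ = 2kp₁/r³ along +x.
E₁ = 2(8.99×10⁹)(1.74×10⁻¹⁰)/(1.47)³ = 0.9849 N/C.
Torque on the second dipole: τ = p₂ E₁ sinθ.
τ = (6.48×10⁻¹⁰)(0.9849)·sin125° = 5.228×10⁻¹⁰ N·m.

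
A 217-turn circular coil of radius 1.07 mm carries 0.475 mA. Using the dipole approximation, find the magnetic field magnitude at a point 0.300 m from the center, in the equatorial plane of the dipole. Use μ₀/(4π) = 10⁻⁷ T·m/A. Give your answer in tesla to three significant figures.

B ≈ 1.37×10⁻¹² T

m = NIA = NIπa² = 217·(4.75×10⁻⁴)·π·(0.00107)² = 3.707×10⁻⁷ A·m².
In the equatorial plane B = (μ₀/4π)·m/r³ (half the axial value).
B = (10⁻⁷)·(3.707×10⁻⁷) / (0.300)³ = 1.373×10⁻¹² T.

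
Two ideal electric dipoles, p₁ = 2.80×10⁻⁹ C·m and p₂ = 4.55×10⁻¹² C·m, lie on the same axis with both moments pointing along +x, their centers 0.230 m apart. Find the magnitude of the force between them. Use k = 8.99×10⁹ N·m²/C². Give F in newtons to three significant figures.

F ≈ 2.46×10⁻⁷ N

On-axis field of dipole 1 at distance r: E = 2kp₁/r³. Force on dipole 2 is F = p₂·dE/dr (gradient along axis).
dE/dr = −6kp₁/r⁴, so |F| = 6kp₁p₂/r⁴ (attractive for aligned moments).
F = 6(8.99×10⁹)(2.80×10⁻⁹)(4.55×10⁻¹²)/(0.230)⁴ = 2.456×10⁻⁷ N.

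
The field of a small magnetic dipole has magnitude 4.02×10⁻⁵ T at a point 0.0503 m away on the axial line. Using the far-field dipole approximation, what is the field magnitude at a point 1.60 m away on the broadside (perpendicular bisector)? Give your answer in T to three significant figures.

B ≈ 6.25×10⁻¹⁰ T

Dipole fields scale as 1/r³ in the far field.
The axial field is twice the equatorial field at the same r, so the geometry factor is 1/2.
B₂ = B₁ · (1/2) · (r₁/r₂)³ = 4.02×10⁻⁵ · 0.5 · (0.0503/1.60)³.
(r₁/r₂)³ = (0.03144)³ = 3.107e-05.
B₂ ≈ 6.245×10⁻¹⁰ T.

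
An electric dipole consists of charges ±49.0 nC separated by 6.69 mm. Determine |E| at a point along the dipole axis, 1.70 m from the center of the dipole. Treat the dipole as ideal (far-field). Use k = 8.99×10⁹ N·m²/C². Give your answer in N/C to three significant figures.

Dipole moment p = qd = (4.90×10⁻⁸ C)(0.00669 m) = 3.278×10⁻¹⁰ C·m.
On the dipole axis E = 2kp/r³.
E = 2·(8.99×10⁹)(3.278×10⁻¹⁰) / (1.70)³ = 1.200 N/C.

E ≈ 1.20 N/C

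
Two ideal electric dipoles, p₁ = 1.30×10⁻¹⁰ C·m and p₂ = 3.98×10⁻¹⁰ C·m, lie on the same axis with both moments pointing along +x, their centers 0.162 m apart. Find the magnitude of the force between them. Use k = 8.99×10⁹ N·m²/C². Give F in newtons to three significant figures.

On-axis field of dipole 1 at distance r: E = 2kp₁/r³. Force on dipole 2 is F = p₂·dE/dr (gradient along axis).
dE/dr = −6kp₁/r⁴, so |F| = 6kp₁p₂/r⁴ (attractive for aligned moments).
F = 6(8.99×10⁹)(1.30×10⁻¹⁰)(3.98×10⁻¹⁰)/(0.162)⁴ = 4.052×10⁻⁶ N.

F ≈ 4.05×10⁻⁶ N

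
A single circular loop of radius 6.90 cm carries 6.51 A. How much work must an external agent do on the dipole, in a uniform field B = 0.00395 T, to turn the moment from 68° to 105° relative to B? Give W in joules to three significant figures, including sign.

Magnetic moment m = IA = Iπa² = (6.51)·π·(0.0690)² = 0.09737 A·m².
W_ext = ΔU = −mB cosθ₂ + mB cosθ₁ = mB(cosθ₁ − cosθ₂).
W = (0.09737)(0.00395)·(cos68° − cos105°) = (3.846×10⁻⁴)·(+0.6334) = 2.436×10⁻⁴ J.

W ≈ 2.44×10⁻⁴ J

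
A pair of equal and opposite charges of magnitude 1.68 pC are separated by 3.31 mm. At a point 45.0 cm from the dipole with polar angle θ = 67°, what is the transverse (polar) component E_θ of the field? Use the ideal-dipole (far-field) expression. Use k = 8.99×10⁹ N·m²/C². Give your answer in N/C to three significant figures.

Dipole moment p = qd = (1.68×10⁻¹² C)(0.00331 m) = 5.561×10⁻¹⁵ C·m.
For a dipole, E_θ = (kp sinθ)/r³.
kp/r³ = (8.99×10⁹)(5.561×10⁻¹⁵)/(0.450)³ = 5.486×10⁻⁴ N/C.
E_θ = 5.486×10⁻⁴·sin67° = 5.050×10⁻⁴ N/C.

E_θ ≈ 5.05×10⁻⁴ N/C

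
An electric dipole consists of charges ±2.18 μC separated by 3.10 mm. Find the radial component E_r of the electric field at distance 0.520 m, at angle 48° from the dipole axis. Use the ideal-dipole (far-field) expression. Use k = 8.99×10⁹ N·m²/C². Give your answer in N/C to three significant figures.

E_r ≈ 578 N/C

Dipole moment p = qd = (2.18×10⁻⁶ C)(0.00310 m) = 6.758×10⁻⁹ C·m.
For a dipole, E_r = (2kp cosθ)/r³.
kp/r³ = (8.99×10⁹)(6.758×10⁻⁹)/(0.520)³ = 432.1 N/C.
E_r = 2·432.1·cos48° = 578.2 N/C.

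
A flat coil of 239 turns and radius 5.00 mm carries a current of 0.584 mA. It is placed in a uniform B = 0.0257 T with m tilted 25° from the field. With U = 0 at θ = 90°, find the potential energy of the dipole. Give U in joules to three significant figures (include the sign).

m = NIA = NIπa² = 239·(5.84×10⁻⁴)·π·(0.00500)² = 1.096×10⁻⁵ A·m².
U = −m·B = −mB cosθ.
U = −(1.096×10⁻⁵)(0.0257)·cos25° = -2.553×10⁻⁷ J.

U ≈ -2.55×10⁻⁷ J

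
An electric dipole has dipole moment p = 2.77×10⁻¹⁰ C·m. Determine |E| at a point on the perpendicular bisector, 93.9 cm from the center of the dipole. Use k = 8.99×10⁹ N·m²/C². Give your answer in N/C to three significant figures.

E ≈ 3.01 N/C

On the perpendicular bisector E = kp/r³ (half the axial value at the same distance).
E = (8.99×10⁹)(2.77×10⁻¹⁰) / (0.939)³ = 3.008 N/C.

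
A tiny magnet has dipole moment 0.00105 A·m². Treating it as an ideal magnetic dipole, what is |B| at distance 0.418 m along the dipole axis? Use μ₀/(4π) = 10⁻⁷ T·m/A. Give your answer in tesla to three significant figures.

On axis B = (μ₀/4π)·2m/r³.
B = 2·(10⁻⁷)·(0.00105) / (0.418)³ = 2.875×10⁻⁹ T.

B ≈ 2.88×10⁻⁹ T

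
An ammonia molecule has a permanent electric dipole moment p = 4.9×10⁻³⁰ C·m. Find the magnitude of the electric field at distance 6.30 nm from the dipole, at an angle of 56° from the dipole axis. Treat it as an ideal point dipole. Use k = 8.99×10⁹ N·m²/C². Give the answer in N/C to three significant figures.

E ≈ 2.45×10⁵ N/C

At angle θ the dipole field magnitude is E = (kp/r³)·√(1 + 3cos²θ).
kp/r³ = (8.99×10⁹)(4.90×10⁻³⁰) / (6.30×10⁻⁹)³ = 1.762×10⁵ N/C.
√(1 + 3cos²56°) = √(1 + 3·0.3127) = √1.9381 ≈ 1.3922.
E ≈ 1.762×10⁵ × 1.392 = 2.453×10⁵ N/C.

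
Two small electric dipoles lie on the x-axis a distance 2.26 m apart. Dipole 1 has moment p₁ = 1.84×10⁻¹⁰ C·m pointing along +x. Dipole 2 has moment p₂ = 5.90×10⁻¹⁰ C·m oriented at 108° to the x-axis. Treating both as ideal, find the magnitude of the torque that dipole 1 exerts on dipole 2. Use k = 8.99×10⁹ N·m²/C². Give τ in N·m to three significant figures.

The second dipole sits on the axis of the first, so the field there is axial: E₁ = 2kp₁/r³ along +x.
E₁ = 2(8.99×10⁹)(1.84×10⁻¹⁰)/(2.26)³ = 0.2866 N/C.
Torque on the second dipole: τ = p₂ E₁ sinθ.
τ = (5.90×10⁻¹⁰)(0.2866)·sin108° = 1.608×10⁻¹⁰ N·m.

τ ≈ 1.61×10⁻¹⁰ N·m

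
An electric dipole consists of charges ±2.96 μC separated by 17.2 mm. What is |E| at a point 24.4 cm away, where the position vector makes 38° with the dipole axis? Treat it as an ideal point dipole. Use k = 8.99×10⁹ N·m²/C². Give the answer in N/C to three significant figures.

E ≈ 5.33×10⁴ N/C

Dipole moment p = qd = (2.96×10⁻⁶ C)(0.0172 m) = 5.091×10⁻⁸ C·m.
At angle θ the dipole field magnitude is E = (kp/r³)·√(1 + 3cos²θ).
kp/r³ = (8.99×10⁹)(5.091×10⁻⁸) / (0.244)³ = 3.151×10⁴ N/C.
√(1 + 3cos²38°) = √(1 + 3·0.6210) = √2.8629 ≈ 1.6920.
E ≈ 3.151×10⁴ × 1.692 = 5.331×10⁴ N/C.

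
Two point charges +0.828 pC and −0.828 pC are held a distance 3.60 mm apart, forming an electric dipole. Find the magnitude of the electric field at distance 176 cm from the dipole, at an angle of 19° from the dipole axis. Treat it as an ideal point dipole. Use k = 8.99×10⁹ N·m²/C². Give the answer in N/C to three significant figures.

Dipole moment p = qd = (8.28×10⁻¹³ C)(0.00360 m) = 2.981×10⁻¹⁵ C·m.
At angle θ the dipole field magnitude is E = (kp/r³)·√(1 + 3cos²θ).
kp/r³ = (8.99×10⁹)(2.981×10⁻¹⁵) / (1.76)³ = 4.916×10⁻⁶ N/C.
√(1 + 3cos²19°) = √(1 + 3·0.8940) = √3.6820 ≈ 1.9189.
E ≈ 4.916×10⁻⁶ × 1.919 = 9.432×10⁻⁶ N/C.

E ≈ 9.43×10⁻⁶ N/C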